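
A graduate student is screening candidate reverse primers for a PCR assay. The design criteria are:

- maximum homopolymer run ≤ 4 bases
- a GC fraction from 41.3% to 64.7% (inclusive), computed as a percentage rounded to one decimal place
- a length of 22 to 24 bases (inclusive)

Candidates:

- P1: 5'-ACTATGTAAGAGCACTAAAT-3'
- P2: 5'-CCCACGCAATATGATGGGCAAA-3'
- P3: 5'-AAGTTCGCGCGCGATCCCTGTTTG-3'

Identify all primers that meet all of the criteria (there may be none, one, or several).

P1 (20 nt, A=9 T=5 G=3 C=3): longest run = 3 ✓; GC 6/20 = 30.0%, outside 41.3–64.7% ✗; length 20, outside 22–24 ✗ — fails.
P2 (22 nt, A=8 T=3 G=5 C=6): longest run = 3 ✓; GC 11/22 = 50.0% ✓; length 22 ✓ — passes.
P3 (24 nt, A=3 T=7 G=7 C=7): longest run = 3 ✓; GC 14/24 = 58.3% ✓; length 24 ✓ — passes.

P2 and P3.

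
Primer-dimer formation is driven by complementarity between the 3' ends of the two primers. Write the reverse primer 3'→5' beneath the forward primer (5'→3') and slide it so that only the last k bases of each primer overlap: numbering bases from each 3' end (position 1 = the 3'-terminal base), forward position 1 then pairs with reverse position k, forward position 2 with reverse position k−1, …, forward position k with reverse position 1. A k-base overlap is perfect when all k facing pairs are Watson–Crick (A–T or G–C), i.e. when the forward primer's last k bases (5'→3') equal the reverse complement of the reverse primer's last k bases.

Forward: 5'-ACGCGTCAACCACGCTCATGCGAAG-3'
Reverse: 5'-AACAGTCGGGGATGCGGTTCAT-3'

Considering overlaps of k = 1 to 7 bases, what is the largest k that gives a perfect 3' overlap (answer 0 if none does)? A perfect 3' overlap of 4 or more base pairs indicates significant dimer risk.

Longest perfect overlap: 0 complementary base pairs; below the dimer-risk threshold (threshold 4).

Last 7 bases (5'→3') — forward …TGCGAAG, reverse …GGTTCAT.
Reverse complement of the reverse primer's last 7 bases: ATGAACC; its first k bases are the reverse complement of the reverse primer's last k bases, so a perfect k-base overlap needs the forward primer's last k bases to equal them.
Comparing (forward last k vs required): k=1: G vs A ✗; k=2: AG vs AT ✗; k=3: AAG vs ATG ✗; k=4: GAAG vs ATGA ✗; k=5: CGAAG vs ATGAA ✗; k=6: GCGAAG vs ATGAAC ✗; k=7: TGCGAAG vs ATGAACC ✗.
No overlap length from 1 to 7 is perfect, so the longest perfect 3' overlap is 0.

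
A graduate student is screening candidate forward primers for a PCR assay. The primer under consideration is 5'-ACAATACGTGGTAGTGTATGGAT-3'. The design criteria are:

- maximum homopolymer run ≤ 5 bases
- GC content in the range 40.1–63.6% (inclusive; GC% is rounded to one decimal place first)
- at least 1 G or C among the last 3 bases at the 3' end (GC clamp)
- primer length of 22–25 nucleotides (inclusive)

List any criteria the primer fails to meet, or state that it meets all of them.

Fails: GC content.

Base counts: A=7, T=7, G=7, C=2 (length 23).
homopolymer run: longest run = 2 ✓
GC content: GC 9/23 = 39.1%, outside 40.1–63.6% ✗
GC clamp: 3' end GAT has 1 G/C ✓
length: length 23 ✓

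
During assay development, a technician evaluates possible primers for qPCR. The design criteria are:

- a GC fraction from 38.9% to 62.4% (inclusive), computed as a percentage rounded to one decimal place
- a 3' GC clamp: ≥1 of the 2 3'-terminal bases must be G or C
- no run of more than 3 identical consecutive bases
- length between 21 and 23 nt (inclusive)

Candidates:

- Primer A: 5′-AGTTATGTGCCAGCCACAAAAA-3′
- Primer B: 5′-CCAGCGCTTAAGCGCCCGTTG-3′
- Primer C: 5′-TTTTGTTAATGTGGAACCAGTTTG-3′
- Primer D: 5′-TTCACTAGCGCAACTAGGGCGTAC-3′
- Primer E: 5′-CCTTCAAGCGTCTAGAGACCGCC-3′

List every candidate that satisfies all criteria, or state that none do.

Primer E only.

Primer A (22 nt, A=9 T=4 G=4 C=5): GC 9/22 = 40.9% ✓; 3' end AA has 0 G/C, need ≥1 ✗; longest run = 5, exceeds 3 ✗; length 22 ✓ — fails.
Primer B (21 nt, A=3 T=4 G=6 C=8): GC 14/21 = 66.7%, outside 38.9–62.4% ✗; 3' end TG has 1 G/C ✓; longest run = 3 ✓; length 21 ✓ — fails.
Primer C (24 nt, A=5 T=11 G=6 C=2): GC 8/24 = 33.3%, outside 38.9–62.4% ✗; 3' end TG has 1 G/C ✓; longest run = 4, exceeds 3 ✗; length 24, outside 21–23 ✗ — fails.
Primer D (24 nt, A=6 T=5 G=6 C=7): GC 13/24 = 54.2% ✓; 3' end AC has 1 G/C ✓; longest run = 3 ✓; length 24, outside 21–23 ✗ — fails.
Primer E (23 nt, A=5 T=4 G=5 C=9): GC 14/23 = 60.9% ✓; 3' end CC has 2 G/C ✓; longest run = 2 ✓; length 23 ✓ — passes.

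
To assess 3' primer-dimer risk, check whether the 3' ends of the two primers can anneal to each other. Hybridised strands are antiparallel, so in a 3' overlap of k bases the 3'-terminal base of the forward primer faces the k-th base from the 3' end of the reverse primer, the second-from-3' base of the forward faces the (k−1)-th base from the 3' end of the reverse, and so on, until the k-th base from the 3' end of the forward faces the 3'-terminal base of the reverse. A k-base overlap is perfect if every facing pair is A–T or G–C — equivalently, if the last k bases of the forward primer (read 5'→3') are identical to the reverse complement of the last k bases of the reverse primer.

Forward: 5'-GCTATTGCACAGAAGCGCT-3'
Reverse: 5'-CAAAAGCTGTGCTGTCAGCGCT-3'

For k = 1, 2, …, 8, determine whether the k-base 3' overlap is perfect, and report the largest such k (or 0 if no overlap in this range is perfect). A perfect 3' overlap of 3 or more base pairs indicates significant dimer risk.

Longest perfect overlap: 6 complementary base pairs; significant dimer risk (threshold 3).

Last 8 bases (5'→3') — forward …GAAGCGCT, reverse …TCAGCGCT.
Reverse complement of the reverse primer's last 8 bases: AGCGCTGA; its first k bases are the reverse complement of the reverse primer's last k bases, so a perfect k-base overlap needs the forward primer's last k bases to equal them.
Comparing (forward last k vs required): k=1: T vs A ✗; k=2: CT vs AG ✗; k=3: GCT vs AGC ✗; k=4: CGCT vs AGCG ✗; k=5: GCGCT vs AGCGC ✗; k=6: AGCGCT vs AGCGCT ✓; k=7: AAGCGCT vs AGCGCTG ✗; k=8: GAAGCGCT vs AGCGCTGA ✗.
Only k = 6 is perfect, so the longest perfect 3' overlap is 6.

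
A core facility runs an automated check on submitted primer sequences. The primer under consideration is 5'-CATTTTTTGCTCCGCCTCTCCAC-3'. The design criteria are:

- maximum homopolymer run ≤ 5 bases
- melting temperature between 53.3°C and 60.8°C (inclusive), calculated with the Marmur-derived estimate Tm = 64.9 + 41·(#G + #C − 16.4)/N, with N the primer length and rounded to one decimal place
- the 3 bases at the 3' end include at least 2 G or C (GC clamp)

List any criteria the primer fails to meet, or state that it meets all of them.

Fails: homopolymer run.

Base counts: A=2, T=9, G=2, C=10 (length 23).
homopolymer run: longest run = 6, exceeds 5 ✗
Tm: Tm = 64.9 + 41·(12 − 16.4)/23 = 57.1°C ✓
GC clamp: 3' end CAC has 2 G/C ✓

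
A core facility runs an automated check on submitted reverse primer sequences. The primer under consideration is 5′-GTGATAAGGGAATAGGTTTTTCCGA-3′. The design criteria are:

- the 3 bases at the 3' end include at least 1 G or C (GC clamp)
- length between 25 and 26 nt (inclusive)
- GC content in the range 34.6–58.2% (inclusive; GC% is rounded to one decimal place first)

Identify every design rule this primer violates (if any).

Meets all criteria.

Base counts: A=7, T=8, G=8, C=2 (length 25).
GC clamp: 3' end CGA has 2 G/C ✓
length: length 25 ✓
GC content: GC 10/25 = 40.0% ✓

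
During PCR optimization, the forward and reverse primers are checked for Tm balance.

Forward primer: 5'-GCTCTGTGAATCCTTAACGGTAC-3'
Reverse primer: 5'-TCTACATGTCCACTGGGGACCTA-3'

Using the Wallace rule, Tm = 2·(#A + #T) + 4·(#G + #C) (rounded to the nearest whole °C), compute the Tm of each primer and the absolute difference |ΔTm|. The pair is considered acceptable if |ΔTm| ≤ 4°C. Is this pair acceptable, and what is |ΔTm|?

Forward: A=5 T=7 G=5 C=6 → Tm = 2·12 + 4·11 = 68°C.
Reverse: A=5 T=6 G=5 C=7 → Tm = 2·11 + 4·12 = 70°C.
|ΔTm| = |68 − 70| = 2°C, ≤ 4°C.

|ΔTm| = 2°C; the pair is acceptable.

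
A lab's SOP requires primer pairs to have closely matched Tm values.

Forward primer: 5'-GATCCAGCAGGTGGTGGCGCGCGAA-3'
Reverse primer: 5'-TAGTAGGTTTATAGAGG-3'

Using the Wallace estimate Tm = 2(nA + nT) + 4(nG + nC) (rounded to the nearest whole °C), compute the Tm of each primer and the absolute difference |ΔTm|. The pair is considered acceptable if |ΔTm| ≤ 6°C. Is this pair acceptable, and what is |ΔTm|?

Forward: A=5 T=3 G=11 C=6 → Tm = 2·8 + 4·17 = 84°C.
Reverse: A=5 T=6 G=6 C=0 → Tm = 2·11 + 4·6 = 46°C.
|ΔTm| = |84 − 46| = 38°C, > 6°C.

|ΔTm| = 38°C; the pair is not acceptable.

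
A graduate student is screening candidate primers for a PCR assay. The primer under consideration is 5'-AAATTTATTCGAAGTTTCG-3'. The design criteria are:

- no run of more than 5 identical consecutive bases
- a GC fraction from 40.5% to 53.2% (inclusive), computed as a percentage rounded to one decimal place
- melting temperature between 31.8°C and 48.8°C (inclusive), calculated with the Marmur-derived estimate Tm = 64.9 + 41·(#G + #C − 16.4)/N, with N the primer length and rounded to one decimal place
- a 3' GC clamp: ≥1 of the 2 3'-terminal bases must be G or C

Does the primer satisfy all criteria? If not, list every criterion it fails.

Base counts: A=6, T=8, G=3, C=2 (length 19).
homopolymer run: longest run = 3 ✓
GC content: GC 5/19 = 26.3%, outside 40.5–53.2% ✗
Tm: Tm = 64.9 + 41·(5 − 16.4)/19 = 40.3°C ✓
GC clamp: 3' end CG has 2 G/C ✓

Fails: GC content.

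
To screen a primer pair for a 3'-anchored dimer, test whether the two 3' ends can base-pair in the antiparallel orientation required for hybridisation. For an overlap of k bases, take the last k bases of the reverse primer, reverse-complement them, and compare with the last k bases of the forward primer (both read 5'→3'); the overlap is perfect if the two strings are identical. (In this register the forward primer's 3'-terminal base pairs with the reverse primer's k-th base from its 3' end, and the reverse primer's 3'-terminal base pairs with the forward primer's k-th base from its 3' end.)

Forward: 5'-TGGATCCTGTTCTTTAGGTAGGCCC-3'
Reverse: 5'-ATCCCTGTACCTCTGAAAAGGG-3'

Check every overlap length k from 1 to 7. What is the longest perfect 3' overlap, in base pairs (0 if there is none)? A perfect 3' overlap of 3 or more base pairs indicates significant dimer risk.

Last 7 bases (5'→3') — forward …TAGGCCC, reverse …AAAAGGG.
Reverse complement of the reverse primer's last 7 bases: CCCTTTT; its first k bases are the reverse complement of the reverse primer's last k bases, so a perfect k-base overlap needs the forward primer's last k bases to equal them.
Comparing (forward last k vs required): k=1: C vs C ✓; k=2: CC vs CC ✓; k=3: CCC vs CCC ✓; k=4: GCCC vs CCCT ✗; k=5: GGCCC vs CCCTT ✗; k=6: AGGCCC vs CCCTTT ✗; k=7: TAGGCCC vs CCCTTTT ✗.
Perfect overlaps at k = 1, 2, 3; the largest is 3.

Longest perfect overlap: 3 complementary base pairs; significant dimer risk (threshold 3).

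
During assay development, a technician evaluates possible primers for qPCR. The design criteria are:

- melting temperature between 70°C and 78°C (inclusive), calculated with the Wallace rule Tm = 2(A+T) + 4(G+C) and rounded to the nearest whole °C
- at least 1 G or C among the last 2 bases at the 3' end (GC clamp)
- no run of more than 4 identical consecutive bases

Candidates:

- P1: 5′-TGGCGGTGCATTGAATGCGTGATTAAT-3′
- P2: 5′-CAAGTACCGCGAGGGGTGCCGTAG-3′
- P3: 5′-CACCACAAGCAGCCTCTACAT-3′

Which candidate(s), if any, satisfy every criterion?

None of the candidates satisfy all criteria.

P1 (27 nt, A=6 T=9 G=9 C=3): Tm = 2·15 + 4·12 = 78°C ✓; 3' end AT has 0 G/C, need ≥1 ✗; longest run = 2 ✓ — fails.
P2 (24 nt, A=5 T=3 G=10 C=6): Tm = 2·8 + 4·16 = 80°C, outside 70–78°C ✗; 3' end AG has 1 G/C ✓; longest run = 4 ✓ — fails.
P3 (21 nt, A=7 T=3 G=2 C=9): Tm = 2·10 + 4·11 = 64°C, outside 70–78°C ✗; 3' end AT has 0 G/C, need ≥1 ✗; longest run = 2 ✓ — fails.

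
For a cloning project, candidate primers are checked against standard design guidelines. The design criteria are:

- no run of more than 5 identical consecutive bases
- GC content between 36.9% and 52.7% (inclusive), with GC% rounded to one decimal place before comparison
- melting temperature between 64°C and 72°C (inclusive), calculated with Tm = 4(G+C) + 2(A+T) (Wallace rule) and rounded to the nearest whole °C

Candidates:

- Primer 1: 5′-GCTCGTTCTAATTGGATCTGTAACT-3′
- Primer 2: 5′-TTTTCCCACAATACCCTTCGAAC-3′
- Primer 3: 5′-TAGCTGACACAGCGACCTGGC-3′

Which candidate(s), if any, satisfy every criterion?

Primer 1 (25 nt, A=5 T=10 G=5 C=5): longest run = 2 ✓; GC 10/25 = 40.0% ✓; Tm = 2·15 + 4·10 = 70°C ✓ — passes.
Primer 2 (23 nt, A=6 T=7 G=1 C=9): longest run = 4 ✓; GC 10/23 = 43.5% ✓; Tm = 2·13 + 4·10 = 66°C ✓ — passes.
Primer 3 (21 nt, A=5 T=3 G=6 C=7): longest run = 2 ✓; GC 13/21 = 61.9%, outside 36.9–52.7% ✗; Tm = 2·8 + 4·13 = 68°C ✓ — fails.

Primer 1 and Primer 2.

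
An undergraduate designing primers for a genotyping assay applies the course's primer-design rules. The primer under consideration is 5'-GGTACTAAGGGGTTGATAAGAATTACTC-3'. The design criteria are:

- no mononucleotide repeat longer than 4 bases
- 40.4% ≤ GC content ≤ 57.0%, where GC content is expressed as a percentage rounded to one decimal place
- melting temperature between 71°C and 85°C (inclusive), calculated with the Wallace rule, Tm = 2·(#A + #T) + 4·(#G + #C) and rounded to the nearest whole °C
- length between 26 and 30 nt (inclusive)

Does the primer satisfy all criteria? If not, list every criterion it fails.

Base counts: A=9, T=8, G=8, C=3 (length 28).
homopolymer run: longest run = 4 ✓
GC content: GC 11/28 = 39.3%, outside 40.4–57.0% ✗
Tm: Tm = 2·17 + 4·11 = 78°C ✓
length: length 28 ✓

Fails: GC content.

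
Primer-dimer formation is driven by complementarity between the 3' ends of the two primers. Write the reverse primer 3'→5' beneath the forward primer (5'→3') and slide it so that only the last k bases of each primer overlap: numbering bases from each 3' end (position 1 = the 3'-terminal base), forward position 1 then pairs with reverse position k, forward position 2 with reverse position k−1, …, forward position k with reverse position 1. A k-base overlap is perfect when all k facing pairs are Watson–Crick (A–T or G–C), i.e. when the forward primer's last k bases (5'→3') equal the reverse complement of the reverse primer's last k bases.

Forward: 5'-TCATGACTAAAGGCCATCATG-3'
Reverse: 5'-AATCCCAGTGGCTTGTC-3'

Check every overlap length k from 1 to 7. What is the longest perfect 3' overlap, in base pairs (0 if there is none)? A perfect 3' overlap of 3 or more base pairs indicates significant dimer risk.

Longest perfect overlap: 1 complementary base pair; below the dimer-risk threshold (threshold 3).

Last 7 bases (5'→3') — forward …CATCATG, reverse …GCTTGTC.
Reverse complement of the reverse primer's last 7 bases: GACAAGC; its first k bases are the reverse complement of the reverse primer's last k bases, so a perfect k-base overlap needs the forward primer's last k bases to equal them.
Comparing (forward last k vs required): k=1: G vs G ✓; k=2: TG vs GA ✗; k=3: ATG vs GAC ✗; k=4: CATG vs GACA ✗; k=5: TCATG vs GACAA ✗; k=6: ATCATG vs GACAAG ✗; k=7: CATCATG vs GACAAGC ✗.
Only k = 1 is perfect, so the longest perfect 3' overlap is 1.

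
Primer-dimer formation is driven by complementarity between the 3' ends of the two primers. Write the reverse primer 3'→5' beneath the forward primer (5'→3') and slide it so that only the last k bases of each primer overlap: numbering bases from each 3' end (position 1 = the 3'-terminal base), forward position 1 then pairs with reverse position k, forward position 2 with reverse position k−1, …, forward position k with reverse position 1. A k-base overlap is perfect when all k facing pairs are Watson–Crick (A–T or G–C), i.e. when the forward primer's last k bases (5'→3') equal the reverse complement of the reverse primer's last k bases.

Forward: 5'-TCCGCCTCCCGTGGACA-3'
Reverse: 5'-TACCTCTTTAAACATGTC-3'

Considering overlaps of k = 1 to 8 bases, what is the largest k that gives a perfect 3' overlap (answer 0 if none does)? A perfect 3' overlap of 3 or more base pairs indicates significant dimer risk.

Last 8 bases (5'→3') — forward …CGTGGACA, reverse …AACATGTC.
Reverse complement of the reverse primer's last 8 bases: GACATGTT; its first k bases are the reverse complement of the reverse primer's last k bases, so a perfect k-base overlap needs the forward primer's last k bases to equal them.
Comparing (forward last k vs required): k=1: A vs G ✗; k=2: CA vs GA ✗; k=3: ACA vs GAC ✗; k=4: GACA vs GACA ✓; k=5: GGACA vs GACAT ✗; k=6: TGGACA vs GACATG ✗; k=7: GTGGACA vs GACATGT ✗; k=8: CGTGGACA vs GACATGTT ✗.
Only k = 4 is perfect, so the longest perfect 3' overlap is 4.

Longest perfect overlap: 4 complementary base pairs; significant dimer risk (threshold 3).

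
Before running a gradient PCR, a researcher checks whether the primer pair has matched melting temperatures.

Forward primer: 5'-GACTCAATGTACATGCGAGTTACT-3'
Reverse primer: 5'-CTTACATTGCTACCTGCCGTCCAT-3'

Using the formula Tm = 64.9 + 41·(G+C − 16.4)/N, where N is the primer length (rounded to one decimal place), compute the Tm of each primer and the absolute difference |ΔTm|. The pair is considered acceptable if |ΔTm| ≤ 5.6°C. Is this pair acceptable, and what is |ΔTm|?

Forward: G+C = 10, N = 24 → Tm = 64.9 + 41·(10 − 16.4)/24 = 54.0°C.
Reverse: G+C = 12, N = 24 → Tm = 64.9 + 41·(12 − 16.4)/24 = 57.4°C.
|ΔTm| = |54.0 − 57.4| = 3.4°C, ≤ 5.6°C.

|ΔTm| = 3.4°C; the pair is acceptable.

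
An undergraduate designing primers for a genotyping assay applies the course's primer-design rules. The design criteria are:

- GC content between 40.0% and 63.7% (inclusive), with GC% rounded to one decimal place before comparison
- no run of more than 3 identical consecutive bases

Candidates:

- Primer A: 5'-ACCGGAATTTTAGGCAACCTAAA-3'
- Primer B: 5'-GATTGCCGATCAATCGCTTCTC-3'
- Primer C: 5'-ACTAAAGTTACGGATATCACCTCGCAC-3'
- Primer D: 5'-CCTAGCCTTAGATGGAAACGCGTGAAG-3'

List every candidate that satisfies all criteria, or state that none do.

Primer B, Primer C and Primer D.

Primer A (23 nt, A=9 T=5 G=4 C=5): GC 9/23 = 39.1%, outside 40.0–63.7% ✗; longest run = 4, exceeds 3 ✗ — fails.
Primer B (22 nt, A=4 T=7 G=4 C=7): GC 11/22 = 50.0% ✓; longest run = 2 ✓ — passes.
Primer C (27 nt, A=9 T=6 G=4 C=8): GC 12/27 = 44.4% ✓; longest run = 3 ✓ — passes.
Primer D (27 nt, A=8 T=5 G=8 C=6): GC 14/27 = 51.9% ✓; longest run = 3 ✓ — passes.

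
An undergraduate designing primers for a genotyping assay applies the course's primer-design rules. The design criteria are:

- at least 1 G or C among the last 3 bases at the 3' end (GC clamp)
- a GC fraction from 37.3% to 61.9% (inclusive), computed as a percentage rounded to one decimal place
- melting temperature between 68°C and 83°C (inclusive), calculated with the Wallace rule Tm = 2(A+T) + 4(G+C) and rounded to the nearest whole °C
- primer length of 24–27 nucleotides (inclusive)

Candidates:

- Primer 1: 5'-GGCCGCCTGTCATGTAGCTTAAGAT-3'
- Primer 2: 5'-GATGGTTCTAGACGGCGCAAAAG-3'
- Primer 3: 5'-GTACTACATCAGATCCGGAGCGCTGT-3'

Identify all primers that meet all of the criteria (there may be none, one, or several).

Primer 1 and Primer 3.

Primer 1 (25 nt, A=5 T=7 G=7 C=6): 3' end GAT has 1 G/C ✓; GC 13/25 = 52.0% ✓; Tm = 2·12 + 4·13 = 76°C ✓; length 25 ✓ — passes.
Primer 2 (23 nt, A=7 T=4 G=8 C=4): 3' end AAG has 1 G/C ✓; GC 12/23 = 52.2% ✓; Tm = 2·11 + 4·12 = 70°C ✓; length 23, outside 24–27 ✗ — fails.
Primer 3 (26 nt, A=6 T=6 G=7 C=7): 3' end TGT has 1 G/C ✓; GC 14/26 = 53.8% ✓; Tm = 2·12 + 4·14 = 80°C ✓; length 26 ✓ — passes.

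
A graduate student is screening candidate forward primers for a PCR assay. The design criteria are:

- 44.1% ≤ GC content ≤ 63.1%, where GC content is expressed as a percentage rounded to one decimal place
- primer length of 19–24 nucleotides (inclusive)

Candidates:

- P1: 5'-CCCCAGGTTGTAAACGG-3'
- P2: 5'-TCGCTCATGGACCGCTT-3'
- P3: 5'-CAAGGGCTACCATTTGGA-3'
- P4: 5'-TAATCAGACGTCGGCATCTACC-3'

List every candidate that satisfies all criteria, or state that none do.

P1 (17 nt, A=4 T=3 G=5 C=5): GC 10/17 = 58.8% ✓; length 17, outside 19–24 ✗ — fails.
P2 (17 nt, A=2 T=5 G=4 C=6): GC 10/17 = 58.8% ✓; length 17, outside 19–24 ✗ — fails.
P3 (18 nt, A=5 T=4 G=5 C=4): GC 9/18 = 50.0% ✓; length 18, outside 19–24 ✗ — fails.
P4 (22 nt, A=6 T=5 G=4 C=7): GC 11/22 = 50.0% ✓; length 22 ✓ — passes.

P4 only.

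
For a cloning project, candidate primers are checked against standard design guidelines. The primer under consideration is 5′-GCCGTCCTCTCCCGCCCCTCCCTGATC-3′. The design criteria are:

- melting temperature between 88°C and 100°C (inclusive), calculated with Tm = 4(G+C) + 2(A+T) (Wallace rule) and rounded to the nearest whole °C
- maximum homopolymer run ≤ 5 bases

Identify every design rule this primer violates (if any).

Base counts: A=1, T=6, G=4, C=16 (length 27).
Tm: Tm = 2·7 + 4·20 = 94°C ✓
homopolymer run: longest run = 4 ✓

Meets all criteria.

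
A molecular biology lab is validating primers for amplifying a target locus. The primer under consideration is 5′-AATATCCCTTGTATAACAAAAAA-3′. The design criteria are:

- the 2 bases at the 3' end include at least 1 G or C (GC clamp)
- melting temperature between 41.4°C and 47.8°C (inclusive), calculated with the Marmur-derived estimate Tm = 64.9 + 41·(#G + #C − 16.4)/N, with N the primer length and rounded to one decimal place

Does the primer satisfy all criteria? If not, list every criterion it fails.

Base counts: A=12, T=6, G=1, C=4 (length 23).
GC clamp: 3' end AA has 0 G/C, need ≥1 ✗
Tm: Tm = 64.9 + 41·(5 − 16.4)/23 = 44.6°C ✓

Fails: GC clamp.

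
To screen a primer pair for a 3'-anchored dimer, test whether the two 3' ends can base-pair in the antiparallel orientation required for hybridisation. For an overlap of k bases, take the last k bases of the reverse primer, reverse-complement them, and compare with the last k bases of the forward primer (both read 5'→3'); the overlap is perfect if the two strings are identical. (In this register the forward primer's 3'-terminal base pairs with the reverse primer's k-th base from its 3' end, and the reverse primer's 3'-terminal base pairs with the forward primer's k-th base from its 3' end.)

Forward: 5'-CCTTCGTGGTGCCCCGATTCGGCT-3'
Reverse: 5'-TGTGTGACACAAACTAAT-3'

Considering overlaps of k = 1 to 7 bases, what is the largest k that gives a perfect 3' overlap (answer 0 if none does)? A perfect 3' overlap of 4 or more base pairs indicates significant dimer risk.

Last 7 bases (5'→3') — forward …TTCGGCT, reverse …AACTAAT.
Reverse complement of the reverse primer's last 7 bases: ATTAGTT; its first k bases are the reverse complement of the reverse primer's last k bases, so a perfect k-base overlap needs the forward primer's last k bases to equal them.
Comparing (forward last k vs required): k=1: T vs A ✗; k=2: CT vs AT ✗; k=3: GCT vs ATT ✗; k=4: GGCT vs ATTA ✗; k=5: CGGCT vs ATTAG ✗; k=6: TCGGCT vs ATTAGT ✗; k=7: TTCGGCT vs ATTAGTT ✗.
No overlap length from 1 to 7 is perfect, so the longest perfect 3' overlap is 0.

Longest perfect overlap: 0 complementary base pairs; below the dimer-risk threshold (threshold 4).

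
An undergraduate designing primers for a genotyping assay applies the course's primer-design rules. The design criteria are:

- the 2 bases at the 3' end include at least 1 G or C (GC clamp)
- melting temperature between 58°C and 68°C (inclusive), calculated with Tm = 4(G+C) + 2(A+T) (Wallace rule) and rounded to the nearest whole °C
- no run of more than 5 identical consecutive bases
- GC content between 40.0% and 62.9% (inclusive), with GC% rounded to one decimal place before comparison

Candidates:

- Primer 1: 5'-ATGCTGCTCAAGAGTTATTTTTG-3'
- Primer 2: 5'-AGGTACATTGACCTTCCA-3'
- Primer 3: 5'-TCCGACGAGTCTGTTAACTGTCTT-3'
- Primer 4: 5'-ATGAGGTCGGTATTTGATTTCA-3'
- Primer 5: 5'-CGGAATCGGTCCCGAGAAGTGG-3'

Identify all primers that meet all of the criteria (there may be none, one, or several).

Primer 1 (23 nt, A=5 T=10 G=5 C=3): 3' end TG has 1 G/C ✓; Tm = 2·15 + 4·8 = 62°C ✓; longest run = 5 ✓; GC 8/23 = 34.8%, outside 40.0–62.9% ✗ — fails.
Primer 2 (18 nt, A=5 T=5 G=3 C=5): 3' end CA has 1 G/C ✓; Tm = 2·10 + 4·8 = 52°C, outside 58–68°C ✗; longest run = 2 ✓; GC 8/18 = 44.4% ✓ — fails.
Primer 3 (24 nt, A=4 T=9 G=5 C=6): 3' end TT has 0 G/C, need ≥1 ✗; Tm = 2·13 + 4·11 = 70°C, outside 58–68°C ✗; longest run = 2 ✓; GC 11/24 = 45.8% ✓ — fails.
Primer 4 (22 nt, A=5 T=9 G=6 C=2): 3' end CA has 1 G/C ✓; Tm = 2·14 + 4·8 = 60°C ✓; longest run = 3 ✓; GC 8/22 = 36.4%, outside 40.0–62.9% ✗ — fails.
Primer 5 (22 nt, A=5 T=3 G=9 C=5): 3' end GG has 2 G/C ✓; Tm = 2·8 + 4·14 = 72°C, outside 58–68°C ✗; longest run = 3 ✓; GC 14/22 = 63.6%, outside 40.0–62.9% ✗ — fails.

None of the candidates satisfy all criteria.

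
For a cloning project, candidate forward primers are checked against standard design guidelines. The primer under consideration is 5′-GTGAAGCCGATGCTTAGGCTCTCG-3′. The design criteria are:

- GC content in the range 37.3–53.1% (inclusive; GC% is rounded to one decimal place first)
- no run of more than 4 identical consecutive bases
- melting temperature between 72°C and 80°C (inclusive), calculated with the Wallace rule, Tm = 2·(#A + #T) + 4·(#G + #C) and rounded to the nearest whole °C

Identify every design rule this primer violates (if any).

Base counts: A=4, T=6, G=8, C=6 (length 24).
GC content: GC 14/24 = 58.3%, outside 37.3–53.1% ✗
homopolymer run: longest run = 2 ✓
Tm: Tm = 2·10 + 4·14 = 76°C ✓

Fails: GC content.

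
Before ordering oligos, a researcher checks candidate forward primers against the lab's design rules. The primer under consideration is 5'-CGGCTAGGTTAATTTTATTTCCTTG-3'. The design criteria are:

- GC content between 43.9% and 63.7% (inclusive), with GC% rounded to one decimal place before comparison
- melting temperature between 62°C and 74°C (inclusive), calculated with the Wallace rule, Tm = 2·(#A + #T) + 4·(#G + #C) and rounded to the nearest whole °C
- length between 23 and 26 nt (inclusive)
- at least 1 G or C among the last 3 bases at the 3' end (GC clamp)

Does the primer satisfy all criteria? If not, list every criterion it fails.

Fails: GC content.

Base counts: A=4, T=12, G=5, C=4 (length 25).
GC content: GC 9/25 = 36.0%, outside 43.9–63.7% ✗
Tm: Tm = 2·16 + 4·9 = 68°C ✓
length: length 25 ✓
GC clamp: 3' end TTG has 1 G/C ✓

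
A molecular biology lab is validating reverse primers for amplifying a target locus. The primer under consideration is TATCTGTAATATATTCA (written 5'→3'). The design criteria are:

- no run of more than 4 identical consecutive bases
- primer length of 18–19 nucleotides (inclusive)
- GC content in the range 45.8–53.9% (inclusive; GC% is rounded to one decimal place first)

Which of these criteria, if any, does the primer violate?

Fails: length, GC content.

Base counts: A=6, T=8, G=1, C=2 (length 17).
homopolymer run: longest run = 2 ✓
length: length 17, outside 18–19 ✗
GC content: GC 3/17 = 17.6%, outside 45.8–53.9% ✗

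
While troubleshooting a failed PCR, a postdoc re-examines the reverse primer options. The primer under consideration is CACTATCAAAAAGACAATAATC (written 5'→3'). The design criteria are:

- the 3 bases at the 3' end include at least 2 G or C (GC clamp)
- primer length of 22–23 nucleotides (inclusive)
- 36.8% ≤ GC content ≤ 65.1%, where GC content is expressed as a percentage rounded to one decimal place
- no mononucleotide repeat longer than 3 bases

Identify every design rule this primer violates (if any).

Fails: GC clamp, GC content, homopolymer run.

Base counts: A=12, T=4, G=1, C=5 (length 22).
GC clamp: 3' end ATC has 1 G/C, need ≥2 ✗
length: length 22 ✓
GC content: GC 6/22 = 27.3%, outside 36.8–65.1% ✗
homopolymer run: longest run = 5, exceeds 3 ✗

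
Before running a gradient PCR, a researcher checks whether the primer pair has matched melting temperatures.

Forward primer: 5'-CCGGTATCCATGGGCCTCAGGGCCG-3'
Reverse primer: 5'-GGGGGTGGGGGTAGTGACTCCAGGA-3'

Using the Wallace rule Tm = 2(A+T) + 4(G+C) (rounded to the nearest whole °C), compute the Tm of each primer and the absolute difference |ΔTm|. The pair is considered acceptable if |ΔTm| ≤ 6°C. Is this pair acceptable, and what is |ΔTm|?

Forward: A=3 T=4 G=9 C=9 → Tm = 2·7 + 4·18 = 86°C.
Reverse: A=4 T=4 G=14 C=3 → Tm = 2·8 + 4·17 = 84°C.
|ΔTm| = |86 − 84| = 2°C, ≤ 6°C.

|ΔTm| = 2°C; the pair is acceptable.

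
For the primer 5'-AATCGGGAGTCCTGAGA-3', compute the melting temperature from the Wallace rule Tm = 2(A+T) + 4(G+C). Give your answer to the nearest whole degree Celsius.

52°C

Base counts: A=5, T=3, G=6, C=3 (length 17).
Tm = 2·(5+3) + 4·(6+3) = 2·8 + 4·9 = 16 + 36 = 52°C.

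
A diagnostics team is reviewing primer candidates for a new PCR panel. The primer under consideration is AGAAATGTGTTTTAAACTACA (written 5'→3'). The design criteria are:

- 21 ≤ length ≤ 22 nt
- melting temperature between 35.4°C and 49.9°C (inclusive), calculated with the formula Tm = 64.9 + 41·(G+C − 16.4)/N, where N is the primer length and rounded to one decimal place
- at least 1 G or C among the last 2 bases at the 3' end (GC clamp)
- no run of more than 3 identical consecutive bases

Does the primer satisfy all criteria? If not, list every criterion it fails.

Base counts: A=9, T=7, G=3, C=2 (length 21).
length: length 21 ✓
Tm: Tm = 64.9 + 41·(5 − 16.4)/21 = 42.6°C ✓
GC clamp: 3' end CA has 1 G/C ✓
homopolymer run: longest run = 4, exceeds 3 ✗

Fails: homopolymer run.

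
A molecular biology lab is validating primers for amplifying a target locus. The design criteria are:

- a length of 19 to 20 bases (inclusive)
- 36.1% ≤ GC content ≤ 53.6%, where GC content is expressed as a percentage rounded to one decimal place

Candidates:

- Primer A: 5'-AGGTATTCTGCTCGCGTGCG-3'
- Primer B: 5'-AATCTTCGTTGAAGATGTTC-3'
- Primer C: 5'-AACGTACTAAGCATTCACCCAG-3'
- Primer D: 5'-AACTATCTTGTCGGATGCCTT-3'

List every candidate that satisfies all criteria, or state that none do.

Primer A (20 nt, A=2 T=6 G=7 C=5): length 20 ✓; GC 12/20 = 60.0%, outside 36.1–53.6% ✗ — fails.
Primer B (20 nt, A=5 T=8 G=4 C=3): length 20 ✓; GC 7/20 = 35.0%, outside 36.1–53.6% ✗ — fails.
Primer C (22 nt, A=8 T=4 G=3 C=7): length 22, outside 19–20 ✗; GC 10/22 = 45.5% ✓ — fails.
Primer D (21 nt, A=4 T=8 G=4 C=5): length 21, outside 19–20 ✗; GC 9/21 = 42.9% ✓ — fails.

None of the candidates satisfy all criteria.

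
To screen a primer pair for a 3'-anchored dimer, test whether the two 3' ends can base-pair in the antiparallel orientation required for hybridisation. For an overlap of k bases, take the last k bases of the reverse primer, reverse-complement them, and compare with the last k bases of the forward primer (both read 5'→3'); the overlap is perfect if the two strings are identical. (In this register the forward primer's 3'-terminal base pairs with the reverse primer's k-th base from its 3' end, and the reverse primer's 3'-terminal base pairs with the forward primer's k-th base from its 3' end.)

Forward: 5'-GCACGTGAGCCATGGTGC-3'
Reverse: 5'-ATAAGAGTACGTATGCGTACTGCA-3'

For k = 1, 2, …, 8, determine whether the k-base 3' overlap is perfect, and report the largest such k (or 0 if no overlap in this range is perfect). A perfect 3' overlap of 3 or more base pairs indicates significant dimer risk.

Last 8 bases (5'→3') — forward …CATGGTGC, reverse …GTACTGCA.
Reverse complement of the reverse primer's last 8 bases: TGCAGTAC; its first k bases are the reverse complement of the reverse primer's last k bases, so a perfect k-base overlap needs the forward primer's last k bases to equal them.
Comparing (forward last k vs required): k=1: C vs T ✗; k=2: GC vs TG ✗; k=3: TGC vs TGC ✓; k=4: GTGC vs TGCA ✗; k=5: GGTGC vs TGCAG ✗; k=6: TGGTGC vs TGCAGT ✗; k=7: ATGGTGC vs TGCAGTA ✗; k=8: CATGGTGC vs TGCAGTAC ✗.
Only k = 3 is perfect, so the longest perfect 3' overlap is 3.

Longest perfect overlap: 3 complementary base pairs; significant dimer risk (threshold 3).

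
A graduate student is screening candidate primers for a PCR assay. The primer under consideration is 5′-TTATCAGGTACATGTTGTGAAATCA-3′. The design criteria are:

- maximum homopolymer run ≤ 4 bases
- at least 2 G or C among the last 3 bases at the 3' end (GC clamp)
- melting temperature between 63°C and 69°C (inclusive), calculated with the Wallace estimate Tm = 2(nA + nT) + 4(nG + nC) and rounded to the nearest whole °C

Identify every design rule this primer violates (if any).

Base counts: A=8, T=9, G=5, C=3 (length 25).
homopolymer run: longest run = 3 ✓
GC clamp: 3' end TCA has 1 G/C, need ≥2 ✗
Tm: Tm = 2·17 + 4·8 = 66°C ✓

Fails: GC clamp.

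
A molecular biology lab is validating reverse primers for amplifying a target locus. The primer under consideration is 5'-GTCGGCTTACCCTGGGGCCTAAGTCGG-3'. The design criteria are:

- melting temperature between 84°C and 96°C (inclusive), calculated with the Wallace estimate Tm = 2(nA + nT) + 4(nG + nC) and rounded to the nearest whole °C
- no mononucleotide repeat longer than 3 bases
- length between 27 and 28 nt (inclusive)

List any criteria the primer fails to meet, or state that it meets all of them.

Fails: homopolymer run.

Base counts: A=3, T=6, G=10, C=8 (length 27).
Tm: Tm = 2·9 + 4·18 = 90°C ✓
homopolymer run: longest run = 4, exceeds 3 ✗
length: length 27 ✓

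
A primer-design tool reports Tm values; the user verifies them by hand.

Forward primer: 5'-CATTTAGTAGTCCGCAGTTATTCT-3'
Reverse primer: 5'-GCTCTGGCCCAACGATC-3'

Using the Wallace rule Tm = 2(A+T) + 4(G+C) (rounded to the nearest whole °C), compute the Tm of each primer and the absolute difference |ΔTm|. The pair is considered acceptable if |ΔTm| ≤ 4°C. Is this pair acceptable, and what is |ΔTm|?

|ΔTm| = 10°C; the pair is not acceptable.

Forward: A=5 T=10 G=4 C=5 → Tm = 2·15 + 4·9 = 66°C.
Reverse: A=3 T=3 G=4 C=7 → Tm = 2·6 + 4·11 = 56°C.
|ΔTm| = |66 − 56| = 10°C, > 4°C.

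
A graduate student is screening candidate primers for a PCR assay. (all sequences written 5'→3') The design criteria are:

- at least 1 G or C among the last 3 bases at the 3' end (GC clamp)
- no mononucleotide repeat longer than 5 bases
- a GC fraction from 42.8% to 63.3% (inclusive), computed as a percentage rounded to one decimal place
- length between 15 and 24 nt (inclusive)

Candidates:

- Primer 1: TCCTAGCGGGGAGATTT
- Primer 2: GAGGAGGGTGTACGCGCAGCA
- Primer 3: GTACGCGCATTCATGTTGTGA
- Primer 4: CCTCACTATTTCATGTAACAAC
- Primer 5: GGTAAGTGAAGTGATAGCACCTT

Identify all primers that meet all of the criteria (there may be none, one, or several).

Primer 1 (17 nt, A=3 T=5 G=6 C=3): 3' end TTT has 0 G/C, need ≥1 ✗; longest run = 4 ✓; GC 9/17 = 52.9% ✓; length 17 ✓ — fails.
Primer 2 (21 nt, A=5 T=2 G=10 C=4): 3' end GCA has 2 G/C ✓; longest run = 3 ✓; GC 14/21 = 66.7%, outside 42.8–63.3% ✗; length 21 ✓ — fails.
Primer 3 (21 nt, A=4 T=7 G=6 C=4): 3' end TGA has 1 G/C ✓; longest run = 2 ✓; GC 10/21 = 47.6% ✓; length 21 ✓ — passes.
Primer 4 (22 nt, A=7 T=7 G=1 C=7): 3' end AAC has 1 G/C ✓; longest run = 3 ✓; GC 8/22 = 36.4%, outside 42.8–63.3% ✗; length 22 ✓ — fails.
Primer 5 (23 nt, A=7 T=6 G=7 C=3): 3' end CTT has 1 G/C ✓; longest run = 2 ✓; GC 10/23 = 43.5% ✓; length 23 ✓ — passes.

Primer 3 and Primer 5.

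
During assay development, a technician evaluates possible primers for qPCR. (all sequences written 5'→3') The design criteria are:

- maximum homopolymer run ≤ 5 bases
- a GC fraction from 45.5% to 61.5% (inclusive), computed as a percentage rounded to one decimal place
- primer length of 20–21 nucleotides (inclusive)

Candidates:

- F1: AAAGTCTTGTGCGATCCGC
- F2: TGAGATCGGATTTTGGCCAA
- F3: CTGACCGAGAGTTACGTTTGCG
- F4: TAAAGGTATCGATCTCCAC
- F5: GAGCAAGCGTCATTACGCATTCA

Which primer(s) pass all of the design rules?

None of the candidates satisfy all criteria.

F1 (19 nt, A=4 T=5 G=5 C=5): longest run = 3 ✓; GC 10/19 = 52.6% ✓; length 19, outside 20–21 ✗ — fails.
F2 (20 nt, A=5 T=6 G=6 C=3): longest run = 4 ✓; GC 9/20 = 45.0%, outside 45.5–61.5% ✗; length 20 ✓ — fails.
F3 (22 nt, A=4 T=6 G=7 C=5): longest run = 3 ✓; GC 12/22 = 54.5% ✓; length 22, outside 20–21 ✗ — fails.
F4 (19 nt, A=6 T=5 G=3 C=5): longest run = 3 ✓; GC 8/19 = 42.1%, outside 45.5–61.5% ✗; length 19, outside 20–21 ✗ — fails.
F5 (23 nt, A=7 T=5 G=5 C=6): longest run = 2 ✓; GC 11/23 = 47.8% ✓; length 23, outside 20–21 ✗ — fails.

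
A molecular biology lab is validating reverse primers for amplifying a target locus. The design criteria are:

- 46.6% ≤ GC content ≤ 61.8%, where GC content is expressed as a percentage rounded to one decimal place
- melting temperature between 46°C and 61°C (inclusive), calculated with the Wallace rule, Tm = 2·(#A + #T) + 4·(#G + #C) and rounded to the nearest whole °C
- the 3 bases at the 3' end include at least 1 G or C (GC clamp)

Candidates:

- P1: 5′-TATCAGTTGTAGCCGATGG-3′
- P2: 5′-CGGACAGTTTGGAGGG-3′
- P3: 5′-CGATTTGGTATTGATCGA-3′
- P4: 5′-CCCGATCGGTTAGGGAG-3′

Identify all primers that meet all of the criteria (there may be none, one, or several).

P1 only.

P1 (19 nt, A=4 T=6 G=6 C=3): GC 9/19 = 47.4% ✓; Tm = 2·10 + 4·9 = 56°C ✓; 3' end TGG has 2 G/C ✓ — passes.
P2 (16 nt, A=3 T=3 G=8 C=2): GC 10/16 = 62.5%, outside 46.6–61.8% ✗; Tm = 2·6 + 4·10 = 52°C ✓; 3' end GGG has 3 G/C ✓ — fails.
P3 (18 nt, A=4 T=7 G=5 C=2): GC 7/18 = 38.9%, outside 46.6–61.8% ✗; Tm = 2·11 + 4·7 = 50°C ✓; 3' end CGA has 2 G/C ✓ — fails.
P4 (17 nt, A=3 T=3 G=7 C=4): GC 11/17 = 64.7%, outside 46.6–61.8% ✗; Tm = 2·6 + 4·11 = 56°C ✓; 3' end GAG has 2 G/C ✓ — fails.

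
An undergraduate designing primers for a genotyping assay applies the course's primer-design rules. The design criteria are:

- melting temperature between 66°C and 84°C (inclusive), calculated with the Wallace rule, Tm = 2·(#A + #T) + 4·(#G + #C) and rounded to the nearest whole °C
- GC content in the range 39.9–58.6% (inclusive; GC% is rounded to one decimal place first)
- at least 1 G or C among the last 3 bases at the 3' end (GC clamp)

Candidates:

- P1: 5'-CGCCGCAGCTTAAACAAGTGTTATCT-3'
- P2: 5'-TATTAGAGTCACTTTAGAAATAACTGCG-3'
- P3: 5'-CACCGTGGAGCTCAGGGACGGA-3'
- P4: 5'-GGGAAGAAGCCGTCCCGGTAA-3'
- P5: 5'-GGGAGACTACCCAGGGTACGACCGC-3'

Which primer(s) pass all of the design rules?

P1 only.

P1 (26 nt, A=7 T=7 G=5 C=7): Tm = 2·14 + 4·12 = 76°C ✓; GC 12/26 = 46.2% ✓; 3' end TCT has 1 G/C ✓ — passes.
P2 (28 nt, A=10 T=9 G=5 C=4): Tm = 2·19 + 4·9 = 74°C ✓; GC 9/28 = 32.1%, outside 39.9–58.6% ✗; 3' end GCG has 3 G/C ✓ — fails.
P3 (22 nt, A=5 T=2 G=9 C=6): Tm = 2·7 + 4·15 = 74°C ✓; GC 15/22 = 68.2%, outside 39.9–58.6% ✗; 3' end GGA has 2 G/C ✓ — fails.
P4 (21 nt, A=6 T=2 G=8 C=5): Tm = 2·8 + 4·13 = 68°C ✓; GC 13/21 = 61.9%, outside 39.9–58.6% ✗; 3' end TAA has 0 G/C, need ≥1 ✗ — fails.
P5 (25 nt, A=6 T=2 G=9 C=8): Tm = 2·8 + 4·17 = 84°C ✓; GC 17/25 = 68.0%, outside 39.9–58.6% ✗; 3' end CGC has 3 G/C ✓ — fails.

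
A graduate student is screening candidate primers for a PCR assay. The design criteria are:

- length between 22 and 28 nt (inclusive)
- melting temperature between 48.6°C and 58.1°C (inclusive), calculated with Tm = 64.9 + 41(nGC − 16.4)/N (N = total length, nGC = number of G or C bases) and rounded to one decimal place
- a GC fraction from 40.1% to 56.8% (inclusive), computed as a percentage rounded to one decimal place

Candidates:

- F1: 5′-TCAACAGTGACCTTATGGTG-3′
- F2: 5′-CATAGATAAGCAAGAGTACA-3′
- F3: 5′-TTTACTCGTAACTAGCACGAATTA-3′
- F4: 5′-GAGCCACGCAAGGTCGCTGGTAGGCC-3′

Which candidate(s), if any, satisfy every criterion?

F1 (20 nt, A=5 T=6 G=5 C=4): length 20, outside 22–28 ✗; Tm = 64.9 + 41·(9 − 16.4)/20 = 49.7°C ✓; GC 9/20 = 45.0% ✓ — fails.
F2 (20 nt, A=10 T=3 G=4 C=3): length 20, outside 22–28 ✗; Tm = 64.9 + 41·(7 − 16.4)/20 = 45.6°C, outside 48.6–58.1°C ✗; GC 7/20 = 35.0%, outside 40.1–56.8% ✗ — fails.
F3 (24 nt, A=8 T=8 G=3 C=5): length 24 ✓; Tm = 64.9 + 41·(8 − 16.4)/24 = 50.6°C ✓; GC 8/24 = 33.3%, outside 40.1–56.8% ✗ — fails.
F4 (26 nt, A=5 T=3 G=10 C=8): length 26 ✓; Tm = 64.9 + 41·(18 − 16.4)/26 = 67.4°C, outside 48.6–58.1°C ✗; GC 18/26 = 69.2%, outside 40.1–56.8% ✗ — fails.

None of the candidates satisfy all criteria.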